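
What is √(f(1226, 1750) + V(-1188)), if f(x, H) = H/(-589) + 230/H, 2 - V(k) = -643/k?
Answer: I*√23007874733151/4081770 ≈ 1.1751*I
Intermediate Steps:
V(k) = 2 + 643/k (V(k) = 2 - (-643)/k = 2 + 643/k)
f(x, H) = 230/H - H/589 (f(x, H) = H*(-1/589) + 230/H = -H/589 + 230/H = 230/H - H/589)
√(f(1226, 1750) + V(-1188)) = √((230/1750 - 1/589*1750) + (2 + 643/(-1188))) = √((230*(1/1750) - 1750/589) + (2 + 643*(-1/1188))) = √((23/175 - 1750/589) + (2 - 643/1188)) = √(-292703/103075 + 1733/1188) = √(-169102189/122453100) = I*√23007874733151/4081770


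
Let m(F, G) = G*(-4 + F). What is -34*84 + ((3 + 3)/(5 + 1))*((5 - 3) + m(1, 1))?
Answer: -2857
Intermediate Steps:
-34*84 + ((3 + 3)/(5 + 1))*((5 - 3) + m(1, 1)) = -34*84 + ((3 + 3)/(5 + 1))*((5 - 3) + 1*(-4 + 1)) = -2856 + (6/6)*(2 + 1*(-3)) = -2856 + (6*(1/6))*(2 - 3) = -2856 + 1*(-1) = -2856 - 1 = -2857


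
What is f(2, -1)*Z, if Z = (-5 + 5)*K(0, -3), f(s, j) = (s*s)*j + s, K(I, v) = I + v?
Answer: 0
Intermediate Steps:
f(s, j) = s + j*s**2 (f(s, j) = s**2*j + s = j*s**2 + s = s + j*s**2)
Z = 0 (Z = (-5 + 5)*(0 - 3) = 0*(-3) = 0)
f(2, -1)*Z = (2*(1 - 1*2))*0 = (2*(1 - 2))*0 = (2*(-1))*0 = -2*0 = 0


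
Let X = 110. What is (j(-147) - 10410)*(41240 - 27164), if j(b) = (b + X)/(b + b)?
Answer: -7179940038/49 ≈ -1.4653e+8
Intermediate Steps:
j(b) = (110 + b)/(2*b) (j(b) = (b + 110)/(b + b) = (110 + b)/((2*b)) = (110 + b)*(1/(2*b)) = (110 + b)/(2*b))
(j(-147) - 10410)*(41240 - 27164) = ((½)*(110 - 147)/(-147) - 10410)*(41240 - 27164) = ((½)*(-1/147)*(-37) - 10410)*14076 = (37/294 - 10410)*14076 = -3060503/294*14076 = -7179940038/49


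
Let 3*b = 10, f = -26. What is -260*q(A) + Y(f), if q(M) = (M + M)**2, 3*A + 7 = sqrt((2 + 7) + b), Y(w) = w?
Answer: -192062/27 + 14560*sqrt(111)/27 ≈ -1432.0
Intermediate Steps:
b = 10/3 (b = (1/3)*10 = 10/3 ≈ 3.3333)
A = -7/3 + sqrt(111)/9 (A = -7/3 + sqrt((2 + 7) + 10/3)/3 = -7/3 + sqrt(9 + 10/3)/3 = -7/3 + sqrt(37/3)/3 = -7/3 + (sqrt(111)/3)/3 = -7/3 + sqrt(111)/9 ≈ -1.1627)
q(M) = 4*M**2 (q(M) = (2*M)**2 = 4*M**2)
-260*q(A) + Y(f) = -1040*(-7/3 + sqrt(111)/9)**2 - 26 = -26 - 1040*(-7/3 + sqrt(111)/9)**2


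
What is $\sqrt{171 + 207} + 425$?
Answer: $425 + 3 \sqrt{42} \approx 444.44$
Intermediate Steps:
$\sqrt{171 + 207} + 425 = \sqrt{378} + 425 = 3 \sqrt{42} + 425 = 425 + 3 \sqrt{42}$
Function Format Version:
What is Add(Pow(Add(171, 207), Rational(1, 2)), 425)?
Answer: Add(425, Mul(3, Pow(42, Rational(1, 2)))) ≈ 444.44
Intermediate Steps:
Add(Pow(Add(171, 207), Rational(1, 2)), 425) = Add(Pow(378, Rational(1, 2)), 425) = Add(Mul(3, Pow(42, Rational(1, 2))), 425) = Add(425, Mul(3, Pow(42, Rational(1, 2))))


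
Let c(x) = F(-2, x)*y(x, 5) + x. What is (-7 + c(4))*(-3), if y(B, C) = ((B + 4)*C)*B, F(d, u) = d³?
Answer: 3849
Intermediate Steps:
y(B, C) = B*C*(4 + B) (y(B, C) = ((4 + B)*C)*B = (C*(4 + B))*B = B*C*(4 + B))
c(x) = x - 40*x*(4 + x) (c(x) = (-2)³*(x*5*(4 + x)) + x = -40*x*(4 + x) + x = x - 40*x*(4 + x))
(-7 + c(4))*(-3) = (-7 + 4*(-159 - 40*4))*(-3) = (-7 + 4*(-159 - 160))*(-3) = (-7 + 4*(-319))*(-3) = (-7 - 1276)*(-3) = -1283*(-3) = 3849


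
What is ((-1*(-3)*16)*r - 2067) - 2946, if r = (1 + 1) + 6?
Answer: -4629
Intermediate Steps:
r = 8 (r = 2 + 6 = 8)
((-1*(-3)*16)*r - 2067) - 2946 = ((-1*(-3)*16)*8 - 2067) - 2946 = ((3*16)*8 - 2067) - 2946 = (48*8 - 2067) - 2946 = (384 - 2067) - 2946 = -1683 - 2946 = -4629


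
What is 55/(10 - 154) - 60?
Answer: -8695/144 ≈ -60.382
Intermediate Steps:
55/(10 - 154) - 60 = 55/(-144) - 60 = -1/144*55 - 60 = -55/144 - 60 = -8695/144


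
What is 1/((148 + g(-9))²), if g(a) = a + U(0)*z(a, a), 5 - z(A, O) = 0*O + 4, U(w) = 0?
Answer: 1/19321 ≈ 5.1757e-5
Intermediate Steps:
z(A, O) = 1 (z(A, O) = 5 - (0*O + 4) = 5 - (0 + 4) = 5 - 1*4 = 5 - 4 = 1)
g(a) = a (g(a) = a + 0*1 = a + 0 = a)
1/((148 + g(-9))²) = 1/((148 - 9)²) = 1/(139²) = 1/19321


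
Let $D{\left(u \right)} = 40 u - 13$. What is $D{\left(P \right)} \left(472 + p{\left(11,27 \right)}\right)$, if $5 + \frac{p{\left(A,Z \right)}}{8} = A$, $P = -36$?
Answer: $-755560$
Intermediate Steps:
$p{\left(A,Z \right)} = -40 + 8 A$
$D{\left(u \right)} = -13 + 40 u$
$D{\left(P \right)} \left(472 + p{\left(11,27 \right)}\right) = \left(-13 + 40 \left(-36\right)\right) \left(472 + \left(-40 + 8 \cdot 11\right)\right) = \left(-13 - 1440\right) \left(472 + \left(-40 + 88\right)\right) = - 1453 \left(472 + 48\right) = \left(-1453\right) 520 = -755560$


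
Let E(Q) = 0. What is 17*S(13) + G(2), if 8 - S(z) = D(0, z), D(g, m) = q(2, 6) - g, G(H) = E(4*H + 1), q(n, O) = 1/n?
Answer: 255/2 ≈ 127.50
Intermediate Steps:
G(H) = 0
D(g, m) = ½ - g (D(g, m) = 1/2 - g = ½ - g)
S(z) = 15/2 (S(z) = 8 - (½ - 1*0) = 8 - (½ + 0) = 8 - 1*½ = 8 - ½ = 15/2)
17*S(13) + G(2) = 17*(15/2) + 0 = 255/2 + 0 = 255/2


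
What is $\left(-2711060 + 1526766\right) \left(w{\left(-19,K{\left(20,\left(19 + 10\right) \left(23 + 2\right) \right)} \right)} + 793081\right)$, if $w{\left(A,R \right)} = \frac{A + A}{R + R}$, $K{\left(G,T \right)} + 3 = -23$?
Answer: $- \frac{12210145158375}{13} \approx -9.3924 \cdot 10^{11}$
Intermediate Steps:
$K{\left(G,T \right)} = -26$ ($K{\left(G,T \right)} = -3 - 23 = -26$)
$w{\left(A,R \right)} = \frac{A}{R}$ ($w{\left(A,R \right)} = \frac{2 A}{2 R} = 2 A \frac{1}{2 R} = \frac{A}{R}$)
$\left(-2711060 + 1526766\right) \left(w{\left(-19,K{\left(20,\left(19 + 10\right) \left(23 + 2\right) \right)} \right)} + 793081\right) = \left(-2711060 + 1526766\right) \left(- \frac{19}{-26} + 793081\right) = - 1184294 \left(\left(-19\right) \left(- \frac{1}{26}\right) + 793081\right) = - 1184294 \left(\frac{19}{26} + 793081\right) = \left(-1184294\right) \frac{20620125}{26} = - \frac{12210145158375}{13}$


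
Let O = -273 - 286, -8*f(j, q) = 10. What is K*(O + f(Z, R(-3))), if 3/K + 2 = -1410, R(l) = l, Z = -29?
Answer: 6723/5648 ≈ 1.1903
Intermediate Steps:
f(j, q) = -5/4 (f(j, q) = -⅛*10 = -5/4)
K = -3/1412 (K = 3/(-2 - 1410) = 3/(-1412) = 3*(-1/1412) = -3/1412 ≈ -0.0021246)
O = -559
K*(O + f(Z, R(-3))) = -3*(-559 - 5/4)/1412 = -3/1412*(-2241/4) = 6723/5648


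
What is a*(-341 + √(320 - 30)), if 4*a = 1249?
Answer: -425909/4 + 1249*√290/4 ≈ -1.0116e+5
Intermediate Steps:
a = 1249/4 (a = (¼)*1249 = 1249/4 ≈ 312.25)
a*(-341 + √(320 - 30)) = 1249*(-341 + √(320 - 30))/4 = 1249*(-341 + √290)/4 = -425909/4 + 1249*√290/4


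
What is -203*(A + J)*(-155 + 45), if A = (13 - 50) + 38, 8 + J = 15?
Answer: 178640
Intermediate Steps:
J = 7 (J = -8 + 15 = 7)
A = 1 (A = -37 + 38 = 1)
-203*(A + J)*(-155 + 45) = -203*(1 + 7)*(-155 + 45) = -1624*(-110) = -203*(-880) = 178640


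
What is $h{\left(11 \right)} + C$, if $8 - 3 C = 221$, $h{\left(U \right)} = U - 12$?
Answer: $-72$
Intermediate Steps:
$h{\left(U \right)} = -12 + U$ ($h{\left(U \right)} = U - 12 = -12 + U$)
$C = -71$ ($C = \frac{8}{3} - \frac{221}{3} = -71$)
$h{\left(11 \right)} + C = \left(-12 + 11\right) - 71 = -1 - 71 = -72$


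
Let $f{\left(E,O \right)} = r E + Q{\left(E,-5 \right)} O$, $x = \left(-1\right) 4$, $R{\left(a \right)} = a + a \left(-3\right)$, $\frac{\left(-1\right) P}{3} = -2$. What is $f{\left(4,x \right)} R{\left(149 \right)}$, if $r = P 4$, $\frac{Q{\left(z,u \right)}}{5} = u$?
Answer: $-58408$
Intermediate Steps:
$P = 6$ ($P = \left(-3\right) \left(-2\right) = 6$)
$Q{\left(z,u \right)} = 5 u$
$R{\left(a \right)} = - 2 a$ ($R{\left(a \right)} = a - 3 a = - 2 a$)
$r = 24$ ($r = 6 \cdot 4 = 24$)
$x = -4$
$f{\left(E,O \right)} = - 25 O + 24 E$ ($f{\left(E,O \right)} = 24 E + 5 \left(-5\right) O = 24 E - 25 O = - 25 O + 24 E$)
$f{\left(4,x \right)} R{\left(149 \right)} = \left(\left(-25\right) \left(-4\right) + 24 \cdot 4\right) \left(\left(-2\right) 149\right) = \left(100 + 96\right) \left(-298\right) = 196 \left(-298\right) = -58408$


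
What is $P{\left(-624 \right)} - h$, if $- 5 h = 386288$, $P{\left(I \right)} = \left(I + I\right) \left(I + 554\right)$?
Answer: $\frac{823088}{5} \approx 1.6462 \cdot 10^{5}$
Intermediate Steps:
$P{\left(I \right)} = 2 I \left(554 + I\right)$
$h = - \frac{386288}{5}$ ($h = \left(- \frac{1}{5}\right) 386288 = - \frac{386288}{5} \approx -77258.0$)
$P{\left(-624 \right)} - h = 2 \left(-624\right) \left(554 - 624\right) - - \frac{386288}{5} = 2 \left(-624\right) \left(-70\right) + \frac{386288}{5} = 87360 + \frac{386288}{5} = \frac{823088}{5}$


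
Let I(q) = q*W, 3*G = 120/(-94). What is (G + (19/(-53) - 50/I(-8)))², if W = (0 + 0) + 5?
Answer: 21557449/99281296 ≈ 0.21713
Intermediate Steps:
W = 5 (W = 0 + 5 = 5)
G = -20/47 (G = (120/(-94))/3 = (120*(-1/94))/3 = (⅓)*(-60/47) = -20/47 ≈ -0.42553)
I(q) = 5*q (I(q) = q*5 = 5*q)
(G + (19/(-53) - 50/I(-8)))² = (-20/47 + (19/(-53) - 50/(5*(-8))))² = (-20/47 + (19*(-1/53) - 50/(-40)))² = (-20/47 + (-19/53 - 50*(-1/40)))² = (-20/47 + (-19/53 + 5/4))² = (-20/47 + 189/212)² = (4643/9964)² = 21557449/99281296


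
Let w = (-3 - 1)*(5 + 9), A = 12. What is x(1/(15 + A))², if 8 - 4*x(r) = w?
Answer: 256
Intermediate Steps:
w = -56 (w = -4*14 = -56)
x(r) = 16 (x(r) = 2 - ¼*(-56) = 2 + 14 = 16)
x(1/(15 + A))² = 16² = 256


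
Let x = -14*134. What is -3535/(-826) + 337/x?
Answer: 453807/110684 ≈ 4.1000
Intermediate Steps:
x = -1876
-3535/(-826) + 337/x = -3535/(-826) + 337/(-1876) = -3535*(-1/826) + 337*(-1/1876) = 505/118 - 337/1876 = 453807/110684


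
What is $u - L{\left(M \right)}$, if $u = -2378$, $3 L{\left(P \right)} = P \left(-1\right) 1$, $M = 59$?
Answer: $- \frac{7075}{3} \approx -2358.3$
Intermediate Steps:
$L{\left(P \right)} = - \frac{P}{3}$ ($L{\left(P \right)} = \frac{P \left(-1\right) 1}{3} = \frac{- P 1}{3} = \frac{\left(-1\right) P}{3} = - \frac{P}{3}$)
$u - L{\left(M \right)} = -2378 - \left(- \frac{1}{3}\right) 59 = -2378 - - \frac{59}{3} = -2378 + \frac{59}{3} = - \frac{7075}{3}$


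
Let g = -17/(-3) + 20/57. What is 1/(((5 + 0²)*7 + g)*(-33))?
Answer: -19/25718 ≈ -0.00073878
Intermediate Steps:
g = 343/57 (g = -17*(-⅓) + 20*(1/57) = 17/3 + 20/57 = 343/57 ≈ 6.0175)
1/(((5 + 0²)*7 + g)*(-33)) = 1/(((5 + 0²)*7 + 343/57)*(-33)) = 1/(((5 + 0)*7 + 343/57)*(-33)) = 1/((5*7 + 343/57)*(-33)) = 1/((35 + 343/57)*(-33)) = 1/((2338/57)*(-33)) = 1/(-25718/19) = -19/25718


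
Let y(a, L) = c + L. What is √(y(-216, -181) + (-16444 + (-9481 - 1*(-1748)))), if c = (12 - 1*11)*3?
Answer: I*√24355 ≈ 156.06*I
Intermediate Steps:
c = 3 (c = (12 - 11)*3 = 1*3 = 3)
y(a, L) = 3 + L
√(y(-216, -181) + (-16444 + (-9481 - 1*(-1748)))) = √((3 - 181) + (-16444 + (-9481 - 1*(-1748)))) = √(-178 + (-16444 + (-9481 + 1748))) = √(-178 + (-16444 - 7733)) = √(-178 - 24177) = √(-24355) = I*√24355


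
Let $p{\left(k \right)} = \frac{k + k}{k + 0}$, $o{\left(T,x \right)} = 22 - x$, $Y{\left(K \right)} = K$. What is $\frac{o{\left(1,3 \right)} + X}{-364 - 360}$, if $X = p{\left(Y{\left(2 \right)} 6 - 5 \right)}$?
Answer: $- \frac{21}{724} \approx -0.029006$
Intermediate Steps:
$p{\left(k \right)} = 2$ ($p{\left(k \right)} = \frac{2 k}{k} = 2$)
$X = 2$
$\frac{o{\left(1,3 \right)} + X}{-364 - 360} = \frac{\left(22 - 3\right) + 2}{-364 - 360} = \frac{\left(22 - 3\right) + 2}{-724} = \left(19 + 2\right) \left(- \frac{1}{724}\right) = 21 \left(- \frac{1}{724}\right) = - \frac{21}{724}$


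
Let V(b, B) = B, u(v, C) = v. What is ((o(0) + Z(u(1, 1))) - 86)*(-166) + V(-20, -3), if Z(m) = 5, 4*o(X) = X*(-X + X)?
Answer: 13443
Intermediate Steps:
o(X) = 0 (o(X) = (X*(-X + X))/4 = (X*0)/4 = (¼)*0 = 0)
((o(0) + Z(u(1, 1))) - 86)*(-166) + V(-20, -3) = ((0 + 5) - 86)*(-166) - 3 = (5 - 86)*(-166) - 3 = -81*(-166) - 3 = 13446 - 3 = 13443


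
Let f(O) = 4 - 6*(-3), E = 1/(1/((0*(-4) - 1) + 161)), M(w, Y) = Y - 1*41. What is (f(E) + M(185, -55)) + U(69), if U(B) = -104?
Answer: -178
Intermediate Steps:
M(w, Y) = -41 + Y (M(w, Y) = Y - 41 = -41 + Y)
E = 160 (E = 1/(1/((0 - 1) + 161)) = 1/(1/(-1 + 161)) = 1/(1/160) = 160)
f(O) = 22 (f(O) = 4 + 18 = 22)
(f(E) + M(185, -55)) + U(69) = (22 + (-41 - 55)) - 104 = (22 - 96) - 104 = -74 - 104 = -178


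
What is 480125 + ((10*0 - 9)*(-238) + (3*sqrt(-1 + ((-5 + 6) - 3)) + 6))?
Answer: 482273 + 3*I*sqrt(3) ≈ 4.8227e+5 + 5.1962*I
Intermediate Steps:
480125 + ((10*0 - 9)*(-238) + (3*sqrt(-1 + ((-5 + 6) - 3)) + 6)) = 480125 + ((0 - 9)*(-238) + (3*sqrt(-1 + (1 - 3)) + 6)) = 480125 + (-9*(-238) + (3*sqrt(-1 - 2) + 6)) = 480125 + (2142 + (3*sqrt(-3) + 6)) = 480125 + (2142 + (3*(I*sqrt(3)) + 6)) = 480125 + (2142 + (3*I*sqrt(3) + 6)) = 480125 + (2142 + (6 + 3*I*sqrt(3))) = 480125 + (2148 + 3*I*sqrt(3)) = 482273 + 3*I*sqrt(3)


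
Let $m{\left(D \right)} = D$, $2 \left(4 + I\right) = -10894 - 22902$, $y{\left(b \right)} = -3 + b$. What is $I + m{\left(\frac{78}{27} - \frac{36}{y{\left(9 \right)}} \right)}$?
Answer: $- \frac{152146}{9} \approx -16905.0$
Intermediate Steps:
$I = -16902$ ($I = -4 + \frac{-10894 - 22902}{2} = -4 + \frac{1}{2} \left(-33796\right) = -4 - 16898 = -16902$)
$I + m{\left(\frac{78}{27} - \frac{36}{y{\left(9 \right)}} \right)} = -16902 + \left(\frac{78}{27} - \frac{36}{-3 + 9}\right) = -16902 + \left(78 \cdot \frac{1}{27} - \frac{36}{6}\right) = -16902 + \left(\frac{26}{9} - 6\right) = -16902 - \frac{28}{9} = - \frac{152146}{9}$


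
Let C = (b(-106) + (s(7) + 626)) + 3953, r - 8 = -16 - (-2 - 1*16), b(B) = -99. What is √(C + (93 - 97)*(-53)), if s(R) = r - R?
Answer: √4695 ≈ 68.520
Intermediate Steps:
r = 10 (r = 8 + (-16 - (-2 - 1*16)) = 8 + (-16 - (-2 - 16)) = 8 + (-16 - 1*(-18)) = 8 + (-16 + 18) = 8 + 2 = 10)
s(R) = 10 - R
C = 4483 (C = (-99 + ((10 - 1*7) + 626)) + 3953 = (-99 + ((10 - 7) + 626)) + 3953 = (-99 + (3 + 626)) + 3953 = (-99 + 629) + 3953 = 530 + 3953 = 4483)
√(C + (93 - 97)*(-53)) = √(4483 + (93 - 97)*(-53)) = √(4483 - 4*(-53)) = √(4483 + 212) = √4695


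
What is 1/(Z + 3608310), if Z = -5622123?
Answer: -1/2013813 ≈ -4.9657e-7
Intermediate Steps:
1/(Z + 3608310) = 1/(-5622123 + 3608310) = 1/(-2013813) = -1/2013813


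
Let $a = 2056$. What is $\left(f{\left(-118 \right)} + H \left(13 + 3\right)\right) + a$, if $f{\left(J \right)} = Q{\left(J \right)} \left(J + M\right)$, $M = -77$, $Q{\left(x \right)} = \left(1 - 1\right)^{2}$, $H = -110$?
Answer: $296$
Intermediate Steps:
$Q{\left(x \right)} = 0$ ($Q{\left(x \right)} = 0^{2} = 0$)
$f{\left(J \right)} = 0$ ($f{\left(J \right)} = 0 \left(J - 77\right) = 0 \left(-77 + J\right) = 0$)
$\left(f{\left(-118 \right)} + H \left(13 + 3\right)\right) + a = \left(0 - 110 \left(13 + 3\right)\right) + 2056 = \left(0 - 1760\right) + 2056 = -1760 + 2056 = 296$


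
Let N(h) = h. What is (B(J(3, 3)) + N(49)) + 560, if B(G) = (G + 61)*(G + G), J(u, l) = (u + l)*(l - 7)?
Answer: -1167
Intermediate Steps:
J(u, l) = (-7 + l)*(l + u) (J(u, l) = (l + u)*(-7 + l) = (-7 + l)*(l + u))
B(G) = 2*G*(61 + G) (B(G) = (61 + G)*(2*G) = 2*G*(61 + G))
(B(J(3, 3)) + N(49)) + 560 = (2*(3² - 7*3 - 7*3 + 3*3)*(61 + (3² - 7*3 - 7*3 + 3*3)) + 49) + 560 = (2*(9 - 21 - 21 + 9)*(61 + (9 - 21 - 21 + 9)) + 49) + 560 = (2*(-24)*(61 - 24) + 49) + 560 = (2*(-24)*37 + 49) + 560 = (-1776 + 49) + 560 = -1727 + 560 = -1167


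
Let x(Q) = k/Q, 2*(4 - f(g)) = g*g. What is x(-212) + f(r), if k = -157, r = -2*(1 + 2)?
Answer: -2811/212 ≈ -13.259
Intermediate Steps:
r = -6 (r = -2*3 = -6)
f(g) = 4 - g²/2 (f(g) = 4 - g*g/2 = 4 - g²/2)
x(Q) = -157/Q
x(-212) + f(r) = -157/(-212) + (4 - ½*(-6)²) = -157*(-1/212) + (4 - ½*36) = 157/212 + (4 - 18) = 157/212 - 14 = -2811/212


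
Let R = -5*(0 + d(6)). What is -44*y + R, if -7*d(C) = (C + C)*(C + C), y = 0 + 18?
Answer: -4824/7 ≈ -689.14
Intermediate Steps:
y = 18
d(C) = -4*C²/7 (d(C) = -(C + C)*(C + C)/7 = -2*C*2*C/7 = -4*C²/7)
R = 720/7 (R = -5*(0 - 4/7*6²) = -5*(0 - 4/7*36) = -5*(0 - 144/7) = -5*(-144/7) = 720/7 ≈ 102.86)
-44*y + R = -44*18 + 720/7 = -792 + 720/7 = -4824/7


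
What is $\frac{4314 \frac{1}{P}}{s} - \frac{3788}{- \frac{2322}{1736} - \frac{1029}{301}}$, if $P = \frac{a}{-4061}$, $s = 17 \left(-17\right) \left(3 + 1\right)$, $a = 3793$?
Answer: $\frac{311517260945911}{389184489726} \approx 800.44$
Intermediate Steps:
$s = -1156$ ($s = \left(-289\right) 4 = -1156$)
$P = - \frac{3793}{4061}$ ($P = \frac{3793}{-4061} = 3793 \left(- \frac{1}{4061}\right) = - \frac{3793}{4061} \approx -0.93401$)
$\frac{4314 \frac{1}{P}}{s} - \frac{3788}{- \frac{2322}{1736} - \frac{1029}{301}} = \frac{4314 \frac{1}{- \frac{3793}{4061}}}{-1156} - \frac{3788}{- \frac{2322}{1736} - \frac{1029}{301}} = 4314 \left(- \frac{4061}{3793}\right) \left(- \frac{1}{1156}\right) - \frac{3788}{\left(-2322\right) \frac{1}{1736} - \frac{147}{43}} = \left(- \frac{17519154}{3793}\right) \left(- \frac{1}{1156}\right) - \frac{3788}{- \frac{1161}{868} - \frac{147}{43}} = \frac{8759577}{2192354} - \frac{3788}{- \frac{177519}{37324}} = \frac{8759577}{2192354} - - \frac{141383312}{177519} = \frac{8759577}{2192354} + \frac{141383312}{177519} = \frac{311517260945911}{389184489726}$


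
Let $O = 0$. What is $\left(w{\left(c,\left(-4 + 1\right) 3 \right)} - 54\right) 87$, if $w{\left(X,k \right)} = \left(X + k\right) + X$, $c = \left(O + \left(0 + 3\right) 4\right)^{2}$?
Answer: $19575$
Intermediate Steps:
$c = 144$ ($c = \left(0 + \left(0 + 3\right) 4\right)^{2} = \left(0 + 3 \cdot 4\right)^{2} = \left(0 + 12\right)^{2} = 12^{2} = 144$)
$w{\left(X,k \right)} = k + 2 X$
$\left(w{\left(c,\left(-4 + 1\right) 3 \right)} - 54\right) 87 = \left(\left(\left(-4 + 1\right) 3 + 2 \cdot 144\right) - 54\right) 87 = \left(\left(\left(-3\right) 3 + 288\right) - 54\right) 87 = \left(\left(-9 + 288\right) - 54\right) 87 = \left(279 - 54\right) 87 = 225 \cdot 87 = 19575$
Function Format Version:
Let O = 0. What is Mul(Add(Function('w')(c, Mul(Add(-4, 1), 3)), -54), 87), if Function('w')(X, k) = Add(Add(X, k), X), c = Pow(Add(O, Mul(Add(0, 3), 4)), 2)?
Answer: 19575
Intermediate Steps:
c = 144 (c = Pow(Add(0, Mul(Add(0, 3), 4)), 2) = Pow(Add(0, Mul(3, 4)), 2) = Pow(Add(0, 12), 2) = Pow(12, 2) = 144)
Function('w')(X, k) = Add(k, Mul(2, X))
Mul(Add(Function('w')(c, Mul(Add(-4, 1), 3)), -54), 87) = Mul(Add(Add(Mul(Add(-4, 1), 3), Mul(2, 144)), -54), 87) = Mul(Add(Add(Mul(-3, 3), 288), -54), 87) = Mul(Add(Add(-9, 288), -54), 87) = Mul(Add(279, -54), 87) = Mul(225, 87) = 19575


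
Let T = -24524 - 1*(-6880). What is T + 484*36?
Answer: -220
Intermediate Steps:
T = -17644 (T = -24524 + 6880 = -17644)
T + 484*36 = -17644 + 484*36 = -17644 + 17424 = -220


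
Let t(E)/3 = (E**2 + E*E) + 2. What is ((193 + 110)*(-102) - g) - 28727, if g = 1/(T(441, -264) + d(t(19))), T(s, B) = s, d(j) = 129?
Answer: -33990811/570 ≈ -59633.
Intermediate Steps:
t(E) = 6 + 6*E**2 (t(E) = 3*((E**2 + E*E) + 2) = 3*((E**2 + E**2) + 2) = 3*(2*E**2 + 2) = 3*(2 + 2*E**2) = 6 + 6*E**2)
g = 1/570 (g = 1/(441 + 129) = 1/570 ≈ 0.0017544)
((193 + 110)*(-102) - g) - 28727 = ((193 + 110)*(-102) - 1*1/570) - 28727 = (303*(-102) - 1/570) - 28727 = (-30906 - 1/570) - 28727 = -17616421/570 - 28727 = -33990811/570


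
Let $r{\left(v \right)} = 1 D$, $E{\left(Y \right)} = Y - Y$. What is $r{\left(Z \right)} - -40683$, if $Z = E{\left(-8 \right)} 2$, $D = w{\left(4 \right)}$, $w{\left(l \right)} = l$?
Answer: $40687$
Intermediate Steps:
$D = 4$
$E{\left(Y \right)} = 0$
$Z = 0$ ($Z = 0 \cdot 2 = 0$)
$r{\left(v \right)} = 4$ ($r{\left(v \right)} = 1 \cdot 4 = 4$)
$r{\left(Z \right)} - -40683 = 4 - -40683 = 4 + 40683 = 40687$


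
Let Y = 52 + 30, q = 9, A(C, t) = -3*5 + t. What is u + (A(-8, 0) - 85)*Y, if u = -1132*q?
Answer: -18388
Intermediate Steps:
A(C, t) = -15 + t
Y = 82
u = -10188 (u = -1132*9 = -10188)
u + (A(-8, 0) - 85)*Y = -10188 + ((-15 + 0) - 85)*82 = -10188 + (-15 - 85)*82 = -10188 - 100*82 = -10188 - 8200 = -18388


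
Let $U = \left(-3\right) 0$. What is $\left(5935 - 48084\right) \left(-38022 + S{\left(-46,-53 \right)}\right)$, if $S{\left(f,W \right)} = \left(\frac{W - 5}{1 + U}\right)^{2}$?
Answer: $1460800042$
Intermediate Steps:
$U = 0$
$S{\left(f,W \right)} = \left(-5 + W\right)^{2}$ ($S{\left(f,W \right)} = \left(\frac{W - 5}{1 + 0}\right)^{2} = \left(\frac{-5 + W}{1}\right)^{2} = \left(\left(-5 + W\right) 1\right)^{2} = \left(-5 + W\right)^{2}$)
$\left(5935 - 48084\right) \left(-38022 + S{\left(-46,-53 \right)}\right) = \left(5935 - 48084\right) \left(-38022 + \left(-5 - 53\right)^{2}\right) = - 42149 \left(-38022 + \left(-58\right)^{2}\right) = - 42149 \left(-38022 + 3364\right) = \left(-42149\right) \left(-34658\right) = 1460800042$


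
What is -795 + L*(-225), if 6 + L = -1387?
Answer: 312630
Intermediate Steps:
L = -1393 (L = -6 - 1387 = -1393)
-795 + L*(-225) = -795 - 1393*(-225) = -795 + 313425 = 312630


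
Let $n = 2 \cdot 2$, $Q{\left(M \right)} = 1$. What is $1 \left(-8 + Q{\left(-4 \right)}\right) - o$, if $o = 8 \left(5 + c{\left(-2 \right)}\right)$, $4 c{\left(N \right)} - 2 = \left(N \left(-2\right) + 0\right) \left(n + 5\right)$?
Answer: $-123$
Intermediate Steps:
$n = 4$
$c{\left(N \right)} = \frac{1}{2} - \frac{9 N}{2}$ ($c{\left(N \right)} = \frac{1}{2} + \frac{\left(N \left(-2\right) + 0\right) \left(4 + 5\right)}{4} = \frac{1}{2} + \frac{\left(- 2 N + 0\right) 9}{4} = \frac{1}{2} + \frac{- 2 N 9}{4} = \frac{1}{2} + \frac{\left(-18\right) N}{4} = \frac{1}{2} - \frac{9 N}{2}$)
$o = 116$ ($o = 8 \left(5 + \left(\frac{1}{2} - -9\right)\right) = 8 \left(5 + \left(\frac{1}{2} + 9\right)\right) = 8 \left(5 + \frac{19}{2}\right) = 8 \cdot \frac{29}{2} = 116$)
$1 \left(-8 + Q{\left(-4 \right)}\right) - o = 1 \left(-8 + 1\right) - 116 = 1 \left(-7\right) - 116 = -7 - 116 = -123$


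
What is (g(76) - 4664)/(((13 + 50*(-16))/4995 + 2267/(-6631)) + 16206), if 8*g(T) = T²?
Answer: -65283156495/268378038904 ≈ -0.24325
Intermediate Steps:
g(T) = T²/8
(g(76) - 4664)/(((13 + 50*(-16))/4995 + 2267/(-6631)) + 16206) = ((⅛)*76² - 4664)/(((13 + 50*(-16))/4995 + 2267/(-6631)) + 16206) = ((⅛)*5776 - 4664)/(((13 - 800)*(1/4995) + 2267*(-1/6631)) + 16206) = (722 - 4664)/((-787*1/4995 - 2267/6631) + 16206) = -3942/((-787/4995 - 2267/6631) + 16206) = -3942/(-16542262/33121845 + 16206) = -3942/536756077808/33121845 = -3942*33121845/536756077808 = -65283156495/268378038904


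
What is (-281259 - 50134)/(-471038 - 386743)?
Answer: 331393/857781 ≈ 0.38634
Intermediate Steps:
(-281259 - 50134)/(-471038 - 386743) = -331393/(-857781) = -331393*(-1/857781) = 331393/857781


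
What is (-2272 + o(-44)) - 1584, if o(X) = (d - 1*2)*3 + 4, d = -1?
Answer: -3861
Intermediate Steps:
o(X) = -5 (o(X) = (-1 - 1*2)*3 + 4 = (-1 - 2)*3 + 4 = -3*3 + 4 = -9 + 4 = -5)
(-2272 + o(-44)) - 1584 = (-2272 - 5) - 1584 = -2277 - 1584 = -3861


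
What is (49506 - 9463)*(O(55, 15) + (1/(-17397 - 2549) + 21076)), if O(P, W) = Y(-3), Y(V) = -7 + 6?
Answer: 16832553523807/19946 ≈ 8.4391e+8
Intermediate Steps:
Y(V) = -1
O(P, W) = -1
(49506 - 9463)*(O(55, 15) + (1/(-17397 - 2549) + 21076)) = (49506 - 9463)*(-1 + (1/(-17397 - 2549) + 21076)) = 40043*(-1 + (1/(-19946) + 21076)) = 40043*(-1 + (-1/19946 + 21076)) = 40043*(-1 + 420381895/19946) = 40043*(420361949/19946) = 16832553523807/19946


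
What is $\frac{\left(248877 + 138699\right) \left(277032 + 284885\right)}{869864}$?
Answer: $\frac{27223192899}{108733} \approx 2.5037 \cdot 10^{5}$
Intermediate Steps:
$\frac{\left(248877 + 138699\right) \left(277032 + 284885\right)}{869864} = 387576 \cdot 561917 \cdot \frac{1}{869864} = 217785543192 \cdot \frac{1}{869864} = \frac{27223192899}{108733}$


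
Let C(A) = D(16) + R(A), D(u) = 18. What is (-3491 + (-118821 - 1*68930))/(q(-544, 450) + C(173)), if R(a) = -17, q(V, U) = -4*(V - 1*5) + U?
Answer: -191242/2647 ≈ -72.249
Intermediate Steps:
q(V, U) = 20 + U - 4*V (q(V, U) = -4*(V - 5) + U = -4*(-5 + V) + U = (20 - 4*V) + U = 20 + U - 4*V)
C(A) = 1 (C(A) = 18 - 17 = 1)
(-3491 + (-118821 - 1*68930))/(q(-544, 450) + C(173)) = (-3491 + (-118821 - 1*68930))/((20 + 450 - 4*(-544)) + 1) = (-3491 + (-118821 - 68930))/((20 + 450 + 2176) + 1) = (-3491 - 187751)/(2646 + 1) = -191242/2647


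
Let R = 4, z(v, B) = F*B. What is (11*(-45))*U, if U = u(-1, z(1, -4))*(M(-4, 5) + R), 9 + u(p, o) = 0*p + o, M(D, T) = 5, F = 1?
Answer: 57915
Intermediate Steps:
z(v, B) = B (z(v, B) = 1*B = B)
u(p, o) = -9 + o (u(p, o) = -9 + (0*p + o) = -9 + (0 + o) = -9 + o)
U = -117 (U = (-9 - 4)*(5 + 4) = -13*9 = -117)
(11*(-45))*U = (11*(-45))*(-117) = -495*(-117) = 57915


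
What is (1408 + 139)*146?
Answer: 225862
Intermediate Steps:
(1408 + 139)*146 = 1547*146 = 225862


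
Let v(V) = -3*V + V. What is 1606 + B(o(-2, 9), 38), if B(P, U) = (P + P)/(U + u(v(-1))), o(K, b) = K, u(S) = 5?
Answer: 69054/43 ≈ 1605.9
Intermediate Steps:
v(V) = -2*V
B(P, U) = 2*P/(5 + U) (B(P, U) = (P + P)/(U + 5) = (2*P)/(5 + U) = 2*P/(5 + U))
1606 + B(o(-2, 9), 38) = 1606 + 2*(-2)/(5 + 38) = 1606 + 2*(-2)/43 = 1606 + 2*(-2)*(1/43) = 1606 - 4/43 = 69054/43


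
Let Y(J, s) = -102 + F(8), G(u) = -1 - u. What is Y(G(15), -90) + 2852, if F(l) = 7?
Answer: 2757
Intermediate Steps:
Y(J, s) = -95 (Y(J, s) = -102 + 7 = -95)
Y(G(15), -90) + 2852 = -95 + 2852 = 2757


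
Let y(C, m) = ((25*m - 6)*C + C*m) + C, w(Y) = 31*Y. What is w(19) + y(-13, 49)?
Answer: -15908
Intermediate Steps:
y(C, m) = C + C*m + C*(-6 + 25*m) (y(C, m) = ((-6 + 25*m)*C + C*m) + C = (C*(-6 + 25*m) + C*m) + C = (C*m + C*(-6 + 25*m)) + C = C + C*m + C*(-6 + 25*m))
w(19) + y(-13, 49) = 31*19 - 13*(-5 + 26*49) = 589 - 13*(-5 + 1274) = 589 - 13*1269 = 589 - 16497 = -15908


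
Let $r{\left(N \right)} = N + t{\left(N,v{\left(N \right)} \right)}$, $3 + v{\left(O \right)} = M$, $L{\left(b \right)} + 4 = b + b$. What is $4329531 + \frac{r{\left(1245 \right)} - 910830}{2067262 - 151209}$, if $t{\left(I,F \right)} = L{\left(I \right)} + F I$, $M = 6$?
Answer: $\frac{8295609957779}{1916053} \approx 4.3295 \cdot 10^{6}$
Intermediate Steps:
$L{\left(b \right)} = -4 + 2 b$ ($L{\left(b \right)} = -4 + \left(b + b\right) = -4 + 2 b$)
$v{\left(O \right)} = 3$ ($v{\left(O \right)} = -3 + 6 = 3$)
$t{\left(I,F \right)} = -4 + 2 I + F I$ ($t{\left(I,F \right)} = \left(-4 + 2 I\right) + F I = -4 + 2 I + F I$)
$r{\left(N \right)} = -4 + 6 N$ ($r{\left(N \right)} = N + \left(-4 + 2 N + 3 N\right) = N + \left(-4 + 5 N\right) = -4 + 6 N$)
$4329531 + \frac{r{\left(1245 \right)} - 910830}{2067262 - 151209} = 4329531 + \frac{\left(-4 + 6 \cdot 1245\right) - 910830}{2067262 - 151209} = 4329531 + \frac{\left(-4 + 7470\right) - 910830}{1916053} = 4329531 + \left(7466 - 910830\right) \frac{1}{1916053} = 4329531 - \frac{903364}{1916053} = \frac{8295609957779}{1916053}$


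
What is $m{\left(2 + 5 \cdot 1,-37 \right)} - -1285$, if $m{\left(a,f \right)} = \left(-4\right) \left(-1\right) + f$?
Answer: $1252$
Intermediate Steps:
$m{\left(a,f \right)} = 4 + f$
$m{\left(2 + 5 \cdot 1,-37 \right)} - -1285 = \left(4 - 37\right) - -1285 = -33 + 1285 = 1252$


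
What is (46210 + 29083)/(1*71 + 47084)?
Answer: 75293/47155 ≈ 1.5967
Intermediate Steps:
(46210 + 29083)/(1*71 + 47084) = 75293/(71 + 47084) = 75293/47155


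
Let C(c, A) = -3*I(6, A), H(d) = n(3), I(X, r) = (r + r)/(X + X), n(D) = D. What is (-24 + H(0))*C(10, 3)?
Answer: 63/2 ≈ 31.500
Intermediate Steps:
I(X, r) = r/X (I(X, r) = (2*r)/((2*X)) = (2*r)*(1/(2*X)) = r/X)
H(d) = 3
C(c, A) = -A/2 (C(c, A) = -3*A/6 = -A/2)
(-24 + H(0))*C(10, 3) = (-24 + 3)*(-1/2*3) = -21*(-3/2) = 63/2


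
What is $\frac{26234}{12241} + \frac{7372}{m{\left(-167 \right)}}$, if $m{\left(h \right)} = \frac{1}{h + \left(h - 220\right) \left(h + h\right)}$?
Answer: $\frac{11649256033566}{12241} \approx 9.5166 \cdot 10^{8}$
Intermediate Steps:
$m{\left(h \right)} = \frac{1}{h + 2 h \left(-220 + h\right)}$ ($m{\left(h \right)} = \frac{1}{h + \left(-220 + h\right) 2 h} = \frac{1}{h + 2 h \left(-220 + h\right)}$)
$\frac{26234}{12241} + \frac{7372}{m{\left(-167 \right)}} = \frac{26234}{12241} + \frac{7372}{\frac{1}{-167} \frac{1}{-439 + 2 \left(-167\right)}} = 26234 \cdot \frac{1}{12241} + \frac{7372}{\left(- \frac{1}{167}\right) \frac{1}{-439 - 334}} = \frac{26234}{12241} + \frac{7372}{\left(- \frac{1}{167}\right) \frac{1}{-773}} = \frac{26234}{12241} + \frac{7372}{\left(- \frac{1}{167}\right) \left(- \frac{1}{773}\right)} = \frac{26234}{12241} + 7372 \frac{1}{\frac{1}{129091}} = \frac{26234}{12241} + 7372 \cdot 129091 = \frac{26234}{12241} + 951658852 = \frac{11649256033566}{12241}$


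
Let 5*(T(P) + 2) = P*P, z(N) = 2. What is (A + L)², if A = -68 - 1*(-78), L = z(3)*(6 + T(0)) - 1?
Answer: 289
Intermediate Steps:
T(P) = -2 + P²/5 (T(P) = -2 + (P*P)/5 = -2 + P²/5)
L = 7 (L = 2*(6 + (-2 + (⅕)*0²)) - 1 = 2*(6 + (-2 + (⅕)*0)) - 1 = 2*(6 + (-2 + 0)) - 1 = 2*(6 - 2) - 1 = 2*4 - 1 = 8 - 1 = 7)
A = 10 (A = -68 + 78 = 10)
(A + L)² = (10 + 7)² = 17² = 289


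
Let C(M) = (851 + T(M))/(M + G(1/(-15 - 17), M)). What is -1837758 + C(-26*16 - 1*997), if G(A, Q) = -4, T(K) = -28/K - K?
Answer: -3679600859578/2002221 ≈ -1.8378e+6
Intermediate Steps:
T(K) = -K - 28/K
C(M) = (851 - M - 28/M)/(-4 + M) (C(M) = (851 + (-M - 28/M))/(M - 4) = (851 - M - 28/M)/(-4 + M))
-1837758 + C(-26*16 - 1*997) = -1837758 + (-28 - (-26*16 - 1*997)*(-851 + (-26*16 - 1*997)))/((-26*16 - 1*997)*(-4 + (-26*16 - 1*997))) = -1837758 + (-28 - (-416 - 997)*(-851 + (-416 - 997)))/((-416 - 997)*(-4 + (-416 - 997))) = -1837758 + (-28 - 1*(-1413)*(-851 - 1413))/((-1413)*(-4 - 1413)) = -1837758 - 1/1413*(-28 - 1*(-1413)*(-2264))/(-1417) = -1837758 - 1/1413*(-1/1417)*(-28 - 3199032) = -1837758 - 1/1413*(-1/1417)*(-3199060) = -1837758 - 3199060/2002221 = -3679600859578/2002221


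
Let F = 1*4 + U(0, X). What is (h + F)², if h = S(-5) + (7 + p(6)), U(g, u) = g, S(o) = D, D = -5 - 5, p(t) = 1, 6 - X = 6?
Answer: 4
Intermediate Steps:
X = 0 (X = 6 - 1*6 = 6 - 6 = 0)
D = -10
S(o) = -10
F = 4 (F = 1*4 + 0 = 4 + 0 = 4)
h = -2 (h = -10 + (7 + 1) = -10 + 8 = -2)
(h + F)² = (-2 + 4)² = 2² = 4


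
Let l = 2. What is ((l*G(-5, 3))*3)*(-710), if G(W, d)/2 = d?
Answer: -25560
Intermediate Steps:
G(W, d) = 2*d
((l*G(-5, 3))*3)*(-710) = ((2*(2*3))*3)*(-710) = ((2*6)*3)*(-710) = (12*3)*(-710) = 36*(-710) = -25560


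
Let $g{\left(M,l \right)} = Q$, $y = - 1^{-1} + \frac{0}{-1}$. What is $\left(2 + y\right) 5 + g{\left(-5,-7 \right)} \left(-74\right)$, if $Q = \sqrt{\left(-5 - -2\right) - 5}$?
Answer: $5 - 148 i \sqrt{2} \approx 5.0 - 209.3 i$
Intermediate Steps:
$y = -1$ ($y = \left(-1\right) 1 + 0 \left(-1\right) = -1 + 0 = -1$)
$Q = 2 i \sqrt{2}$ ($Q = \sqrt{\left(-5 + 2\right) - 5} = \sqrt{-3 - 5} = \sqrt{-8} = 2 i \sqrt{2} \approx 2.8284 i$)
$g{\left(M,l \right)} = 2 i \sqrt{2}$
$\left(2 + y\right) 5 + g{\left(-5,-7 \right)} \left(-74\right) = \left(2 - 1\right) 5 + 2 i \sqrt{2} \left(-74\right) = 1 \cdot 5 - 148 i \sqrt{2} = 5 - 148 i \sqrt{2}$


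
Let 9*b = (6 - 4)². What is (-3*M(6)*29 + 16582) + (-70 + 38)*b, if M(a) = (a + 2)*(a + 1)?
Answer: 105262/9 ≈ 11696.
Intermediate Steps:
b = 4/9 (b = (6 - 4)²/9 = (⅑)*2² = (⅑)*4 = 4/9 ≈ 0.44444)
M(a) = (1 + a)*(2 + a) (M(a) = (2 + a)*(1 + a) = (1 + a)*(2 + a))
(-3*M(6)*29 + 16582) + (-70 + 38)*b = (-3*(2 + 6² + 3*6)*29 + 16582) + (-70 + 38)*(4/9) = (-3*(2 + 36 + 18)*29 + 16582) - 32*4/9 = (-3*56*29 + 16582) - 128/9 = (-168*29 + 16582) - 128/9 = (-4872 + 16582) - 128/9 = 11710 - 128/9 = 105262/9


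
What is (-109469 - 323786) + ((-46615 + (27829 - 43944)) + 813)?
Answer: -495172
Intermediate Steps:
(-109469 - 323786) + ((-46615 + (27829 - 43944)) + 813) = -433255 + ((-46615 - 16115) + 813) = -433255 + (-62730 + 813) = -433255 - 61917 = -495172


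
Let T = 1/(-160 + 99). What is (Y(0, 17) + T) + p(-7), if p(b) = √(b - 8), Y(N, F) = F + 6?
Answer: 1402/61 + I*√15 ≈ 22.984 + 3.873*I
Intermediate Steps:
Y(N, F) = 6 + F
T = -1/61 (T = 1/(-61) = -1/61 ≈ -0.016393)
p(b) = √(-8 + b)
(Y(0, 17) + T) + p(-7) = ((6 + 17) - 1/61) + √(-8 - 7) = (23 - 1/61) + √(-15) = 1402/61 + I*√15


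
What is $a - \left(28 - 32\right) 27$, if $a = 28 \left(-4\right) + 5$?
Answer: $1$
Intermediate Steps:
$a = -107$ ($a = -112 + 5 = -107$)
$a - \left(28 - 32\right) 27 = -107 - \left(28 - 32\right) 27 = -107 - \left(-4\right) 27 = -107 - -108 = -107 + 108 = 1$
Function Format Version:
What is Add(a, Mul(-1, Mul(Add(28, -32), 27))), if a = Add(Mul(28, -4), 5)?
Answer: 1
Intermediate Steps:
a = -107 (a = Add(-112, 5) = -107)
Add(a, Mul(-1, Mul(Add(28, -32), 27))) = Add(-107, Mul(-1, Mul(Add(28, -32), 27))) = Add(-107, Mul(-1, Mul(-4, 27))) = Add(-107, Mul(-1, -108)) = Add(-107, 108) = 1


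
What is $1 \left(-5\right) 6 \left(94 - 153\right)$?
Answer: $1770$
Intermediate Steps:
$1 \left(-5\right) 6 \left(94 - 153\right) = \left(-5\right) 6 \left(-59\right) = \left(-30\right) \left(-59\right) = 1770$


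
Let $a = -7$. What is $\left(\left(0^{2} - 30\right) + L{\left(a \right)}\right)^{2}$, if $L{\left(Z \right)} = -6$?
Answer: $1296$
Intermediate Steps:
$\left(\left(0^{2} - 30\right) + L{\left(a \right)}\right)^{2} = \left(\left(0^{2} - 30\right) - 6\right)^{2} = \left(\left(0 - 30\right) - 6\right)^{2} = \left(-30 - 6\right)^{2} = \left(-36\right)^{2} = 1296$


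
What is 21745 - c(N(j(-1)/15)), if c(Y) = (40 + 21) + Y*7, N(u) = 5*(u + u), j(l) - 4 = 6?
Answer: 64912/3 ≈ 21637.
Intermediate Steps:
j(l) = 10 (j(l) = 4 + 6 = 10)
N(u) = 10*u (N(u) = 5*(2*u) = 10*u)
c(Y) = 61 + 7*Y
21745 - c(N(j(-1)/15)) = 21745 - (61 + 7*(10*(10/15))) = 21745 - (61 + 7*(10*(10*(1/15)))) = 21745 - (61 + 7*(10*(2/3))) = 21745 - (61 + 7*(20/3)) = 21745 - (61 + 140/3) = 21745 - 1*323/3 = 21745 - 323/3 = 64912/3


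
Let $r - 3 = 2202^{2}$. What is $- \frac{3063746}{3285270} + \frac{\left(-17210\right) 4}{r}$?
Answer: $- \frac{2513611839637}{2654940028815} \approx -0.94677$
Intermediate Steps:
$r = 4848807$ ($r = 3 + 2202^{2} = 3 + 4848804 = 4848807$)
$- \frac{3063746}{3285270} + \frac{\left(-17210\right) 4}{r} = - \frac{3063746}{3285270} + \frac{\left(-17210\right) 4}{4848807} = \left(-3063746\right) \frac{1}{3285270} - \frac{68840}{4848807} = - \frac{1531873}{1642635} - \frac{68840}{4848807} = - \frac{2513611839637}{2654940028815}$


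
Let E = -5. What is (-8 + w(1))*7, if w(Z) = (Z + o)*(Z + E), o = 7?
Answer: -280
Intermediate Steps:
w(Z) = (-5 + Z)*(7 + Z) (w(Z) = (Z + 7)*(Z - 5) = (7 + Z)*(-5 + Z) = (-5 + Z)*(7 + Z))
(-8 + w(1))*7 = (-8 + (-35 + 1² + 2*1))*7 = (-8 + (-35 + 1 + 2))*7 = (-8 - 32)*7 = -40*7 = -280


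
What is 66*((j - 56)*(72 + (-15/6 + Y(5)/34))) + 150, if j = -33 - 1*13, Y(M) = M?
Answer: -468714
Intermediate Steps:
j = -46 (j = -33 - 13 = -46)
66*((j - 56)*(72 + (-15/6 + Y(5)/34))) + 150 = 66*((-46 - 56)*(72 + (-15/6 + 5/34))) + 150 = 66*(-102*(72 + (-15*⅙ + 5*(1/34)))) + 150 = 66*(-102*(72 + (-5/2 + 5/34))) + 150 = 66*(-102*(72 - 40/17)) + 150 = 66*(-102*1184/17) + 150 = 66*(-7104) + 150 = -468864 + 150 = -468714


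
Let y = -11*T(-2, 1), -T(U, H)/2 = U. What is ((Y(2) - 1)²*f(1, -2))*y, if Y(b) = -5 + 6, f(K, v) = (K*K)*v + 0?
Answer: 0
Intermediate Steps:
f(K, v) = v*K² (f(K, v) = K²*v + 0 = v*K² + 0 = v*K²)
T(U, H) = -2*U
Y(b) = 1
y = -44 (y = -(-22)*(-2) = -11*4 = -44)
((Y(2) - 1)²*f(1, -2))*y = ((1 - 1)²*(-2*1²))*(-44) = (0²*(-2*1))*(-44) = (0*(-2))*(-44) = 0*(-44) = 0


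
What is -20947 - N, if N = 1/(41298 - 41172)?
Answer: -2639323/126 ≈ -20947.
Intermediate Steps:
N = 1/126 ≈ 0.0079365
-20947 - N = -20947 - 1*1/126 = -20947 - 1/126 = -2639323/126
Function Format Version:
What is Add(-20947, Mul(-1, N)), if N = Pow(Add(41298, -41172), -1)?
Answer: Rational(-2639323, 126) ≈ -20947.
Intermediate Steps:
N = Rational(1, 126) (N = Pow(126, -1) = Rational(1, 126) ≈ 0.0079365)
Add(-20947, Mul(-1, N)) = Add(-20947, Mul(-1, Rational(1, 126))) = Add(-20947, Rational(-1, 126)) = Rational(-2639323, 126)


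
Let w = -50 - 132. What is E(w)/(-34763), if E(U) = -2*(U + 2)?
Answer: -360/34763 ≈ -0.010356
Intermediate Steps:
w = -182
E(U) = -4 - 2*U (E(U) = -2*(2 + U) = -4 - 2*U)
E(w)/(-34763) = (-4 - 2*(-182))/(-34763) = (-4 + 364)*(-1/34763) = 360*(-1/34763) = -360/34763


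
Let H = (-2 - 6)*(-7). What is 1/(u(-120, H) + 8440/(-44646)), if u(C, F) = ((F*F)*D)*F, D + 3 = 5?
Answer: 22323/7840547716 ≈ 2.8471e-6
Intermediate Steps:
H = 56 (H = -8*(-7) = 56)
D = 2 (D = -3 + 5 = 2)
u(C, F) = 2*F³ (u(C, F) = ((F*F)*2)*F = (F²*2)*F = (2*F²)*F = 2*F³)
1/(u(-120, H) + 8440/(-44646)) = 1/(2*56³ + 8440/(-44646)) = 1/(2*175616 + 8440*(-1/44646)) = 1/(351232 - 4220/22323) = 1/(7840547716/22323) = 22323/7840547716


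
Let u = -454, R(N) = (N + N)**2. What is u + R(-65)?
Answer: 16446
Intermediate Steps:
R(N) = 4*N**2 (R(N) = (2*N)**2 = 4*N**2)
u + R(-65) = -454 + 4*(-65)**2 = -454 + 4*4225 = -454 + 16900 = 16446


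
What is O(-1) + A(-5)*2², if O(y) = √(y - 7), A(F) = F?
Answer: -20 + 2*I*√2 ≈ -20.0 + 2.8284*I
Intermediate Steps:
O(y) = √(-7 + y)
O(-1) + A(-5)*2² = √(-7 - 1) - 5*2² = √(-8) - 5*4 = 2*I*√2 - 20 = -20 + 2*I*√2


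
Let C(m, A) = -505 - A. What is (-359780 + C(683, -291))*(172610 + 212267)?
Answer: -138553410738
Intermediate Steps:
(-359780 + C(683, -291))*(172610 + 212267) = (-359780 + (-505 - 1*(-291)))*(172610 + 212267) = (-359780 + (-505 + 291))*384877 = (-359780 - 214)*384877 = -359994*384877 = -138553410738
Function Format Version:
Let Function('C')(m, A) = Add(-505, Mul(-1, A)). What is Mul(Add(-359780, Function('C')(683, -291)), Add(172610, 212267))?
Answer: -138553410738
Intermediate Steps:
Mul(Add(-359780, Function('C')(683, -291)), Add(172610, 212267)) = Mul(Add(-359780, Add(-505, Mul(-1, -291))), Add(172610, 212267)) = Mul(Add(-359780, Add(-505, 291)), 384877) = Mul(Add(-359780, -214), 384877) = Mul(-359994, 384877) = -138553410738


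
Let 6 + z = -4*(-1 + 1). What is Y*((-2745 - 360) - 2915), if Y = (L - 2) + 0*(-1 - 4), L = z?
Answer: 48160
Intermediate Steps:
z = -6 (z = -6 - 4*(-1 + 1) = -6 - 4*0 = -6 + 0 = -6)
L = -6
Y = -8 (Y = (-6 - 2) + 0*(-1 - 4) = -8 + 0*(-5) = -8 + 0 = -8)
Y*((-2745 - 360) - 2915) = -8*((-2745 - 360) - 2915) = -8*(-3105 - 2915) = -8*(-6020) = 48160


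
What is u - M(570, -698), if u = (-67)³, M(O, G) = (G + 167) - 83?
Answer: -300149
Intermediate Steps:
M(O, G) = 84 + G (M(O, G) = (167 + G) - 83 = 84 + G)
u = -300763
u - M(570, -698) = -300763 - (84 - 698) = -300763 - 1*(-614) = -300763 + 614 = -300149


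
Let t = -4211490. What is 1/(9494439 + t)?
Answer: 1/5282949 ≈ 1.8929e-7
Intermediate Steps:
1/(9494439 + t) = 1/(9494439 - 4211490) = 1/5282949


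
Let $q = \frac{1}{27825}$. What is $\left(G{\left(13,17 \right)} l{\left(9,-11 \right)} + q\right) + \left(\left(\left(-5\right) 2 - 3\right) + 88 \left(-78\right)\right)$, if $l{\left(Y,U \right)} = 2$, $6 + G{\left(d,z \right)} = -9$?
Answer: $- \frac{192187274}{27825} \approx -6907.0$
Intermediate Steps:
$G{\left(d,z \right)} = -15$ ($G{\left(d,z \right)} = -6 - 9 = -15$)
$q = \frac{1}{27825} \approx 3.5939 \cdot 10^{-5}$
$\left(G{\left(13,17 \right)} l{\left(9,-11 \right)} + q\right) + \left(\left(\left(-5\right) 2 - 3\right) + 88 \left(-78\right)\right) = \left(\left(-15\right) 2 + \frac{1}{27825}\right) + \left(\left(\left(-5\right) 2 - 3\right) + 88 \left(-78\right)\right) = \left(-30 + \frac{1}{27825}\right) - 6877 = - \frac{834749}{27825} - 6877 = - \frac{192187274}{27825}$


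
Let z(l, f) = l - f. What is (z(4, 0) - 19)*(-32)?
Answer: 480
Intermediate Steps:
(z(4, 0) - 19)*(-32) = ((4 - 1*0) - 19)*(-32) = ((4 + 0) - 19)*(-32) = (4 - 19)*(-32) = -15*(-32) = 480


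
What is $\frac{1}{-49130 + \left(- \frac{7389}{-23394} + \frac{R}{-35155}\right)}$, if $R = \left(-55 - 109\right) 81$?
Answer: $- \frac{274138690}{13468243664303} \approx -2.0354 \cdot 10^{-5}$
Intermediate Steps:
$R = -13284$ ($R = \left(-164\right) 81 = -13284$)
$\frac{1}{-49130 + \left(- \frac{7389}{-23394} + \frac{R}{-35155}\right)} = \frac{1}{-49130 - \left(- \frac{13284}{35155} - \frac{2463}{7798}\right)} = \frac{1}{-49130 - - \frac{190175397}{274138690}} = \frac{1}{-49130 + \left(\frac{2463}{7798} + \frac{13284}{35155}\right)} = \frac{1}{-49130 + \frac{190175397}{274138690}} = \frac{1}{- \frac{13468243664303}{274138690}} = - \frac{274138690}{13468243664303}$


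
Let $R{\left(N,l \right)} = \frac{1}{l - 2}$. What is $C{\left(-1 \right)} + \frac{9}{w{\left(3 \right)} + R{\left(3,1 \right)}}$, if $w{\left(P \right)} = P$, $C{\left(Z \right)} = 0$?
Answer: $\frac{9}{2} \approx 4.5$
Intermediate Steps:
$R{\left(N,l \right)} = \frac{1}{-2 + l}$
$C{\left(-1 \right)} + \frac{9}{w{\left(3 \right)} + R{\left(3,1 \right)}} = 0 + \frac{9}{3 + \frac{1}{-2 + 1}} = 0 + \frac{9}{3 + \frac{1}{-1}} = 0 + \frac{9}{3 - 1} = 0 + \frac{9}{2} = \frac{9}{2}$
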